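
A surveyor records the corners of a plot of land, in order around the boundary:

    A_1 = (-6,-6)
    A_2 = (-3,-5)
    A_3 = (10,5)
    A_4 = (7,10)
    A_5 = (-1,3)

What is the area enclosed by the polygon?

Apply the shoelace (surveyor's) formula: 2A = Σ (x_i·y_{i+1} − x_{i+1}·y_i), indices taken mod 5.
Cross-terms: 12, 35, 65, 31, 24  ⇒  Σ = 167
Area = |Σ|/2 = 83.5.

83.5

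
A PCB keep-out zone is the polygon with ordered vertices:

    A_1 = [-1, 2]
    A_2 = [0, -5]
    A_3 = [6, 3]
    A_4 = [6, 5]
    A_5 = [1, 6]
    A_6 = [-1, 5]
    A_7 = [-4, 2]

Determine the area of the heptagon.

Apply Gauss's area formula: 2A = Σ (x_i·y_{i+1} − x_{i+1}·y_i), indices taken mod 7.
Σ = (5) + (30) + (12) + (31) + (11) + (18) + (-6) = 101
Area = |Σ|/2 = 50.5.

50.5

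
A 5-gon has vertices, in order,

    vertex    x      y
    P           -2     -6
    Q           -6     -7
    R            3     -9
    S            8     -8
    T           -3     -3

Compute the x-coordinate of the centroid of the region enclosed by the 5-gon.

179/195

Apply the shoelace (surveyor's) formula. First the cross-terms c_i = x_i·y_{i+1} − x_{i+1}·y_i:
  -22, 75, 48, -48, 12  ⇒  2A = 65, A = 32.5.
Then Σ (x_i + x_{i+1})·c_i = 179, so x̄ = 179 / (6·32.5) = 179/195.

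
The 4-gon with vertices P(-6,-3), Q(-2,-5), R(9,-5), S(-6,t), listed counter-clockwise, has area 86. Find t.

7

Write out the shoelace sum; only the two edges meeting at S involve t:
2·Area = [(9·t − (-6)·(-5)) + ((-6)·(-3) − (-6)·t)] + 79
       = 15·t + 67 = 172
⇒ t = 7.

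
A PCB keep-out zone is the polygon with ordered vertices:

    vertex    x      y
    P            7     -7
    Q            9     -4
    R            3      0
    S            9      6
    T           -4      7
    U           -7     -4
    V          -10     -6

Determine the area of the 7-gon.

165.5

Apply Gauss's area formula: 2A = Σ (x_i·y_{i+1} − x_{i+1}·y_i), indices taken mod 7.
Σ = (35) + (12) + (18) + (87) + (65) + (2) + (112) = 331
Area = |Σ|/2 = 165.5.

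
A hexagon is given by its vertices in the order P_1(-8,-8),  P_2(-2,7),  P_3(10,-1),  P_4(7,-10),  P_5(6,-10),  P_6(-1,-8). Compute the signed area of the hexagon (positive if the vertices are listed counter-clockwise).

Cross-terms: -72, -68, -93, -10, -58, -56  ⇒  Σ = -357
Signed area = Σ/2 = -178.5 (negative ⇒ clockwise traversal).

-178.5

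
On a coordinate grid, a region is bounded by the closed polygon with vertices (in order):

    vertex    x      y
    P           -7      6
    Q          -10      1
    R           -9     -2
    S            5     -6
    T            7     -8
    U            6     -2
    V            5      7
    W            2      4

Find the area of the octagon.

140

Apply the surveyor's formula: 2A = Σ (x_i·y_{i+1} − x_{i+1}·y_i), indices taken mod 8.
Cross-terms: 53, 29, 64, 2, 34, 52, 6, 40  ⇒  Σ = 280
Area = |Σ|/2 = 140.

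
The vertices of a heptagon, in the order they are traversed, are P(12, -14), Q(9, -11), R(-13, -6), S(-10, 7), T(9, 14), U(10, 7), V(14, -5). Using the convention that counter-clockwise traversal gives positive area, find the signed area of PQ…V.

-459

Σ = (-6) + (-197) + (-151) + (-203) + (-77) + (-148) + (-136) = -918
Signed area = Σ/2 = -459 (negative ⇒ clockwise traversal).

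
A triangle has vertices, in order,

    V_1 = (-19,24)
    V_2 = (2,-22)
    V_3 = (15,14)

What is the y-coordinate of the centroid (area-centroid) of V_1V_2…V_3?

Apply the shoelace formula. First the cross-terms c_i = x_i·y_{i+1} − x_{i+1}·y_i:
  370, 358, 626  ⇒  2A = 1354, A = 677.
Then Σ (y_i + y_{i+1})·c_i = 21664, so ȳ = 21664 / (6·677) = 16/3.

16/3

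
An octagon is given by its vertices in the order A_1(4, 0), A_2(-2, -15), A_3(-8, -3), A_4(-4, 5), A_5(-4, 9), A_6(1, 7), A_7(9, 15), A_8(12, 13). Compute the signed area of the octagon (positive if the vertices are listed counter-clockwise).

-221

A_1→A_2: (4)(-15) − (-2)(0) = -60
A_2→A_3: (-2)(-3) − (-8)(-15) = -114
A_3→A_4: (-8)(5) − (-4)(-3) = -52
A_4→A_5: (-4)(9) − (-4)(5) = -16
A_5→A_6: (-4)(7) − (1)(9) = -37
A_6→A_7: (1)(15) − (9)(7) = -48
A_7→A_8: (9)(13) − (12)(15) = -63
A_8→A_1: (12)(0) − (4)(13) = -52
Σ = -442
Signed area = Σ/2 = -221 (negative ⇒ clockwise traversal).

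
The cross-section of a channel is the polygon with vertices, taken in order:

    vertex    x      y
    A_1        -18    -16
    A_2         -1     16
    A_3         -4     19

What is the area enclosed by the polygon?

73.5

Σ = (-304) + (45) + (406) = 147
Area = |Σ|/2 = 73.5.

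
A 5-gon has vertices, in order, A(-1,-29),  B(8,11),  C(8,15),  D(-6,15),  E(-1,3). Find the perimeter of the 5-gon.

104

|AB| = √((9)² + (40)²) = √1681 = 41
|BC| = √((0)² + (4)²) = √16 = 4
|CD| = √((-14)² + (0)²) = √196 = 14
|DE| = √((5)² + (-12)²) = √169 = 13
|EA| = √((0)² + (-32)²) = √1024 = 32
Perimeter = 41 + 4 + 14 + 13 + 32 = 104.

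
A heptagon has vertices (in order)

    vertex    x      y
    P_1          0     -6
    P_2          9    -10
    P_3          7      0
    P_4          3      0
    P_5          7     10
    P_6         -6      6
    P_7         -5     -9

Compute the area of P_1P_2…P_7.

185

P_1→P_2: (0)(-10) − (9)(-6) = 54
P_2→P_3: (9)(0) − (7)(-10) = 70
P_3→P_4: (7)(0) − (3)(0) = 0
P_4→P_5: (3)(10) − (7)(0) = 30
P_5→P_6: (7)(6) − (-6)(10) = 102
P_6→P_7: (-6)(-9) − (-5)(6) = 84
P_7→P_1: (-5)(-6) − (0)(-9) = 30
Σ = 370
Area = |Σ|/2 = 185.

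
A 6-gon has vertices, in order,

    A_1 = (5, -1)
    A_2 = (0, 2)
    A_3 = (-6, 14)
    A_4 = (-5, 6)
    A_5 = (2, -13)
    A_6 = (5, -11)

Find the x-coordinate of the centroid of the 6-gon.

Apply Gauss's area formula. First the cross-terms c_i = x_i·y_{i+1} − x_{i+1}·y_i:
  10, 12, 34, 53, 43, 50  ⇒  2A = 202, A = 101.
Then Σ (x_i + x_{i+1})·c_i = 246, so x̄ = 246 / (6·101) = 41/101.

41/101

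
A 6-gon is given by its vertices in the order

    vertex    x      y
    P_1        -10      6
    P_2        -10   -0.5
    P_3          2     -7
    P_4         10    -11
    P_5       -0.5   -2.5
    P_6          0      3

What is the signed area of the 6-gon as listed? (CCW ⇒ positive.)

91

Σ = (65) + (71) + (48) + (-30.5) + (-1.5) + (30) = 182
Signed area = Σ/2 = 91 (positive ⇒ counter-clockwise traversal).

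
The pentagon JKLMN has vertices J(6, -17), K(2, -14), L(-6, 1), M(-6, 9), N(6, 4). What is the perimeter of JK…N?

|JK| = √((-4)² + (3)²) = √25 = 5
|KL| = √((-8)² + (15)²) = √289 = 17
|LM| = √((0)² + (8)²) = √64 = 8
|MN| = √((12)² + (-5)²) = √169 = 13
|NJ| = √((0)² + (-21)²) = √441 = 21
Perimeter = 5 + 17 + 8 + 13 + 21 = 64.

64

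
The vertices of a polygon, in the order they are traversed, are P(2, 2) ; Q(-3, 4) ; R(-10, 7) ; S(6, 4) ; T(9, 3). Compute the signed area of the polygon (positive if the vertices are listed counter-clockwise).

-27.5

Apply Gauss's area formula: 2A = Σ (x_i·y_{i+1} − x_{i+1}·y_i), indices taken mod 5.
P→Q: (2)(4) − (-3)(2) = 14
Q→R: (-3)(7) − (-10)(4) = 19
R→S: (-10)(4) − (6)(7) = -82
S→T: (6)(3) − (9)(4) = -18
T→P: (9)(2) − (2)(3) = 12
Σ = -55
Signed area = Σ/2 = -27.5 (negative ⇒ clockwise traversal).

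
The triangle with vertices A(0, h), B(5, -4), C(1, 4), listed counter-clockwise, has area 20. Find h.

-4

Write out the shoelace sum; only the two edges meeting at A involve h:
2·Area = [(1·h − 0·4) + (0·(-4) − 5·h)] + 24
       = -4·h + 24 = 40
⇒ h = -4.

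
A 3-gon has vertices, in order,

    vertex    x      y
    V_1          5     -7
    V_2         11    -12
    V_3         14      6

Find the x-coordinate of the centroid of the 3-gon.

10

Apply the shoelace (surveyor's) formula. First the cross-terms c_i = x_i·y_{i+1} − x_{i+1}·y_i:
  17, 234, -128  ⇒  2A = 123, A = 61.5.
Then Σ (x_i + x_{i+1})·c_i = 3690, so x̄ = 3690 / (6·61.5) = 10.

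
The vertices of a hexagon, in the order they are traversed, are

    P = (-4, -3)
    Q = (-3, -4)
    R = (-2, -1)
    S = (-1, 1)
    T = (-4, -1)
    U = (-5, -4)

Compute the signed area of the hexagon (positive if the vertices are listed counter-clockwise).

Apply the surveyor's formula: 2A = Σ (x_i·y_{i+1} − x_{i+1}·y_i), indices taken mod 6.
Σ = (7) + (-5) + (-3) + (5) + (11) + (-1) = 14
Signed area = Σ/2 = 7 (positive ⇒ counter-clockwise traversal).

7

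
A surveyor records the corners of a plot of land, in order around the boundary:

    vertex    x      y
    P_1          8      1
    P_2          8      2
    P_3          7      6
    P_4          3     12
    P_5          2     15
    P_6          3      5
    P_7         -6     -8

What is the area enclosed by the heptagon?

Apply the shoelace (surveyor's) formula: 2A = Σ (x_i·y_{i+1} − x_{i+1}·y_i), indices taken mod 7.
Σ = (8) + (34) + (66) + (21) + (-35) + (6) + (58) = 158
Area = |Σ|/2 = 79.

79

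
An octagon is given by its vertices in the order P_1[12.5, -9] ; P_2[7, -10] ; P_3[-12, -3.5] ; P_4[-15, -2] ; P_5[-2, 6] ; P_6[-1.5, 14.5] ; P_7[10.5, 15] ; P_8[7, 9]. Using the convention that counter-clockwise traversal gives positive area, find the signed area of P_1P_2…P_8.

-354.875

Apply the surveyor's formula: 2A = Σ (x_i·y_{i+1} − x_{i+1}·y_i), indices taken mod 8.
Σ = (-62) + (-144.5) + (-28.5) + (-94) + (-20) + (-174.75) + (-10.5) + (-175.5) = -709.75
Signed area = Σ/2 = -354.875 (negative ⇒ clockwise traversal).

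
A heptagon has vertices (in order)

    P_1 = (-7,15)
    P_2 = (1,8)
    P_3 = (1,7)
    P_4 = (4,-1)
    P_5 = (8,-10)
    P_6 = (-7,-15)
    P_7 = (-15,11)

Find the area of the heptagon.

Apply the shoelace (surveyor's) formula: 2A = Σ (x_i·y_{i+1} − x_{i+1}·y_i), indices taken mod 7.
Cross-terms: -71, -1, -29, -32, -190, -302, -148  ⇒  Σ = -773
Area = |Σ|/2 = 386.5.

386.5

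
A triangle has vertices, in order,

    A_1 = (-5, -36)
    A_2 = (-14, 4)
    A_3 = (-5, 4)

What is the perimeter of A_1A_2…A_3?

|A_1A_2| = √((-9)² + (40)²) = √1681 = 41
|A_2A_3| = √((9)² + (0)²) = √81 = 9
|A_3A_1| = √((0)² + (-40)²) = √1600 = 40
Perimeter = 41 + 9 + 40 = 90.

90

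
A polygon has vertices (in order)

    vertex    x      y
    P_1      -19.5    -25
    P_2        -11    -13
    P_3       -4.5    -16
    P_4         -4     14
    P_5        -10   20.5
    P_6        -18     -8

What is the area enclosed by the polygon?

Σ = (-21.5) + (117.5) + (-127) + (58) + (449) + (294) = 770
Area = |Σ|/2 = 385.

385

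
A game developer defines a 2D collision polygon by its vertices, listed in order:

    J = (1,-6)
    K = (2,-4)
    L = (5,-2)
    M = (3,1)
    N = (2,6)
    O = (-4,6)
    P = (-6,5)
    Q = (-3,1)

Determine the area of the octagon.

64.5

J→K: (1)(-4) − (2)(-6) = 8
K→L: (2)(-2) − (5)(-4) = 16
L→M: (5)(1) − (3)(-2) = 11
M→N: (3)(6) − (2)(1) = 16
N→O: (2)(6) − (-4)(6) = 36
O→P: (-4)(5) − (-6)(6) = 16
P→Q: (-6)(1) − (-3)(5) = 9
Q→J: (-3)(-6) − (1)(1) = 17
Σ = 129
Area = |Σ|/2 = 64.5.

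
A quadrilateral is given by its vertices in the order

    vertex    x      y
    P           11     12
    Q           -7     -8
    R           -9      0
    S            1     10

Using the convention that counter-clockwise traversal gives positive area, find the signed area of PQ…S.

Apply Gauss's area formula: 2A = Σ (x_i·y_{i+1} − x_{i+1}·y_i), indices taken mod 4.
Σ = (-4) + (-72) + (-90) + (-98) = -264
Signed area = Σ/2 = -132 (negative ⇒ clockwise traversal).

-132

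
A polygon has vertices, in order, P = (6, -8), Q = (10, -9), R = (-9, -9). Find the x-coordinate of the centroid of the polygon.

Apply Gauss's area formula. First the cross-terms c_i = x_i·y_{i+1} − x_{i+1}·y_i:
  26, -171, 126  ⇒  2A = -19, A = -9.5.
Then Σ (x_i + x_{i+1})·c_i = -133, so x̄ = -133 / (6·(-9.5)) = 7/3.

7/3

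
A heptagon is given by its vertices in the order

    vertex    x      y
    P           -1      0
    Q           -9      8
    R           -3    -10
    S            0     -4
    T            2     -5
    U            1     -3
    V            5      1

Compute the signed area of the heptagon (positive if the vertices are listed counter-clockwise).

Σ = (-8) + (114) + (12) + (8) + (-1) + (16) + (1) = 142
Signed area = Σ/2 = 71 (positive ⇒ counter-clockwise traversal).

71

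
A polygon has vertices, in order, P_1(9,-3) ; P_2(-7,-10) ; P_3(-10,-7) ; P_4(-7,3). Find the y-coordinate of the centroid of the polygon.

Apply the shoelace (surveyor's) formula. First the cross-terms c_i = x_i·y_{i+1} − x_{i+1}·y_i:
  -111, -51, -79, -6  ⇒  2A = -247, A = -123.5.
Then Σ (y_i + y_{i+1})·c_i = 2626, so ȳ = 2626 / (6·(-123.5)) = -202/57.

-202/57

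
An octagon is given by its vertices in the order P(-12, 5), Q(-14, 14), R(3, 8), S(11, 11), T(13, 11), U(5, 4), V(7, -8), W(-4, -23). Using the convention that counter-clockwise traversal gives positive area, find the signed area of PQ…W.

-444.5

Apply the shoelace formula: 2A = Σ (x_i·y_{i+1} − x_{i+1}·y_i), indices taken mod 8.
Cross-terms: -98, -154, -55, -22, -3, -68, -193, -296  ⇒  Σ = -889
Signed area = Σ/2 = -444.5 (negative ⇒ clockwise traversal).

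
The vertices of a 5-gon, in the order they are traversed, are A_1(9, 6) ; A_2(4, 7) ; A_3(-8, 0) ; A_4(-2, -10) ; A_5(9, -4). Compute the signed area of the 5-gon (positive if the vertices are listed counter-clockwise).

Apply the shoelace formula: 2A = Σ (x_i·y_{i+1} − x_{i+1}·y_i), indices taken mod 5.
A_1→A_2: (9)(7) − (4)(6) = 39
A_2→A_3: (4)(0) − (-8)(7) = 56
A_3→A_4: (-8)(-10) − (-2)(0) = 80
A_4→A_5: (-2)(-4) − (9)(-10) = 98
A_5→A_1: (9)(6) − (9)(-4) = 90
Σ = 363
Signed area = Σ/2 = 181.5 (positive ⇒ counter-clockwise traversal).

181.5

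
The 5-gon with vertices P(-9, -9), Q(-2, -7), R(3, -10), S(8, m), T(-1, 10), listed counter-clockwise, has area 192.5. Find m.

10

The doubled signed area Σ (x_i y_{i+1} − x_{i+1} y_i) is linear in m.
With m=0 it equals 345; the coefficient of m is 4 (from the two edges through S).
So 4·m + 345 = 2·192.5 = 385 ⇒ m = 10.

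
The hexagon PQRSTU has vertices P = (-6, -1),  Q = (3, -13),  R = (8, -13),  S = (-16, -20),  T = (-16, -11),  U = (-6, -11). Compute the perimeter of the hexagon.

74

|PQ| = √((9)² + (-12)²) = √225 = 15
|QR| = √((5)² + (0)²) = √25 = 5
|RS| = √((-24)² + (-7)²) = √625 = 25
|ST| = √((0)² + (9)²) = √81 = 9
|TU| = √((10)² + (0)²) = √100 = 10
|UP| = √((0)² + (10)²) = √100 = 10
Perimeter = 15 + 5 + 25 + 9 + 10 + 10 = 74.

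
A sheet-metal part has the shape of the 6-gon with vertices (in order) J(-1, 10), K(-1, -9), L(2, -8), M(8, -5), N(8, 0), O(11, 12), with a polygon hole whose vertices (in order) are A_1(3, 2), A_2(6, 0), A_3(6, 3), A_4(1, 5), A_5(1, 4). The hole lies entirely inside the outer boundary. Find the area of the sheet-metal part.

167.5

Outer boundary:
Apply the surveyor's formula: 2A = Σ (x_i·y_{i+1} − x_{i+1}·y_i), indices taken mod 6.
Σ = (19) + (26) + (54) + (40) + (96) + (122) = 357
Area = |Σ|/2 = 178.5.
Hole:
Apply Gauss's area formula: 2A = Σ (x_i·y_{i+1} − x_{i+1}·y_i), indices taken mod 5.
Cross-terms: -12, 18, 27, -1, -10  ⇒  Σ = 22
Area = |Σ|/2 = 11.
Net area = 178.5 − 11 = 167.5.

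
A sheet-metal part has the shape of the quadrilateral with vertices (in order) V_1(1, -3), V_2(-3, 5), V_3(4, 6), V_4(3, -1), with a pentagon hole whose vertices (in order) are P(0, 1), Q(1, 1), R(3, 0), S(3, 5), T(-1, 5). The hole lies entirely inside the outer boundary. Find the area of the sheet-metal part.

21

Outer boundary:
Apply the surveyor's formula: 2A = Σ (x_i·y_{i+1} − x_{i+1}·y_i), indices taken mod 4.
Σ = (-4) + (-38) + (-22) + (-8) = -72
Area = |Σ|/2 = 36.
Hole:
P→Q: (0)(1) − (1)(1) = -1
Q→R: (1)(0) − (3)(1) = -3
R→S: (3)(5) − (3)(0) = 15
S→T: (3)(5) − (-1)(5) = 20
T→P: (-1)(1) − (0)(5) = -1
Σ = 30
Area = |Σ|/2 = 15.
Net area = 36 − 15 = 21.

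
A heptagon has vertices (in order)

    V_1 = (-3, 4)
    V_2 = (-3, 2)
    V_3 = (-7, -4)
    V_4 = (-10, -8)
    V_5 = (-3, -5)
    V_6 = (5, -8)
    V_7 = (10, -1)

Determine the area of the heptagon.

117.5

Apply the surveyor's formula: 2A = Σ (x_i·y_{i+1} − x_{i+1}·y_i), indices taken mod 7.
Σ = (6) + (26) + (16) + (26) + (49) + (75) + (37) = 235
Area = |Σ|/2 = 117.5.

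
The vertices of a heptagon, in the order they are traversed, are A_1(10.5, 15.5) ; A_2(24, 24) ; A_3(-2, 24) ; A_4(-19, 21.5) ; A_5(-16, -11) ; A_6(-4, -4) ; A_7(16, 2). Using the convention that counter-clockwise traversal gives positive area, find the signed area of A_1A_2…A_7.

886.5

Cross-terms: -120, 624, 413, 553, 20, 56, 227  ⇒  Σ = 1773
Signed area = Σ/2 = 886.5 (positive ⇒ counter-clockwise traversal).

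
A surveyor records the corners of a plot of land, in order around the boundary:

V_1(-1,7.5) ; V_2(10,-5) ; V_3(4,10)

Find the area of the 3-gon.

45

Apply the shoelace formula: 2A = Σ (x_i·y_{i+1} − x_{i+1}·y_i), indices taken mod 3.
V_1→V_2: (-1)(-5) − (10)(7.5) = -70
V_2→V_3: (10)(10) − (4)(-5) = 120
V_3→V_1: (4)(7.5) − (-1)(10) = 40
Σ = 90
Area = |Σ|/2 = 45.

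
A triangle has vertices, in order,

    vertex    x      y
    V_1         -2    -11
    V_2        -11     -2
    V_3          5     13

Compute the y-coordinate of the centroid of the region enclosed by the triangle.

0

Apply the surveyor's formula. First the cross-terms c_i = x_i·y_{i+1} − x_{i+1}·y_i:
  -117, -133, -29  ⇒  2A = -279, A = -139.5.
Then Σ (y_i + y_{i+1})·c_i = 0, so ȳ = 0 / (6·(-139.5)) = 0.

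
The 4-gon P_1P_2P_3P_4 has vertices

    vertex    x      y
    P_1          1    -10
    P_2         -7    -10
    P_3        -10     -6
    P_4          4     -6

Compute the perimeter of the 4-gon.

32

|P_1P_2| = √((-8)² + (0)²) = √64 = 8
|P_2P_3| = √((-3)² + (4)²) = √25 = 5
|P_3P_4| = √((14)² + (0)²) = √196 = 14
|P_4P_1| = √((-3)² + (-4)²) = √25 = 5
Perimeter = 8 + 5 + 14 + 5 = 32.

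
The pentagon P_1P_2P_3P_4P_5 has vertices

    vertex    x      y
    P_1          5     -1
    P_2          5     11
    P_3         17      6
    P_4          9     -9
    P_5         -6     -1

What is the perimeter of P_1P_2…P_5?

|P_1P_2| = √((0)² + (12)²) = √144 = 12
|P_2P_3| = √((12)² + (-5)²) = √169 = 13
|P_3P_4| = √((-8)² + (-15)²) = √289 = 17
|P_4P_5| = √((-15)² + (8)²) = √289 = 17
|P_5P_1| = √((11)² + (0)²) = √121 = 11
Perimeter = 12 + 13 + 17 + 17 + 11 = 70.

70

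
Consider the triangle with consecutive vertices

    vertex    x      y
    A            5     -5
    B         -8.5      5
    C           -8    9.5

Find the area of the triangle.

32.875

Σ = (-17.5) + (-40.75) + (-7.5) = -65.75
Area = |Σ|/2 = 32.875.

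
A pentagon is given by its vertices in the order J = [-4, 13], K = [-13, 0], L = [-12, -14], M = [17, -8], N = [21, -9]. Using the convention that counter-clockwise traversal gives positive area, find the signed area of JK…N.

468.5

Σ = (169) + (182) + (334) + (15) + (237) = 937
Signed area = Σ/2 = 468.5 (positive ⇒ counter-clockwise traversal).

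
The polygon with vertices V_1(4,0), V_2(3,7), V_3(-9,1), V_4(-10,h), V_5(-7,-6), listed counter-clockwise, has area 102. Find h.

The doubled signed area Σ (x_i y_{i+1} − x_{i+1} y_i) is linear in h.
With h=0 it equals 188; the coefficient of h is -2 (from the two edges through V_4).
So -2·h + 188 = 2·102 = 204 ⇒ h = -8.

-8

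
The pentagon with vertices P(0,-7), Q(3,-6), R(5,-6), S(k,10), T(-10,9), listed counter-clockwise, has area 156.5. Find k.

4

Write out the shoelace sum; only the two edges meeting at S involve k:
2·Area = [(5·10 − k·(-6)) + (k·9 − (-10)·10)] + 103
       = 15·k + 253 = 313
⇒ k = 4.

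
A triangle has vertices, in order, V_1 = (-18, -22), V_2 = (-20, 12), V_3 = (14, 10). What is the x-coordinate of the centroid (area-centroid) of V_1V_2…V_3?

-8

Apply the shoelace formula. First the cross-terms c_i = x_i·y_{i+1} − x_{i+1}·y_i:
  -656, -368, -128  ⇒  2A = -1152, A = -576.
Then Σ (x_i + x_{i+1})·c_i = 27648, so x̄ = 27648 / (6·(-576)) = -8.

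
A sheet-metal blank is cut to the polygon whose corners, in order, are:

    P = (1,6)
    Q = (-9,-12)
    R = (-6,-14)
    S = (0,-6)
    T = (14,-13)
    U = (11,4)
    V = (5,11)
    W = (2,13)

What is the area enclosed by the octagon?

279

Apply Gauss's area formula: 2A = Σ (x_i·y_{i+1} − x_{i+1}·y_i), indices taken mod 8.
Σ = (42) + (54) + (36) + (84) + (199) + (101) + (43) + (-1) = 558
Area = |Σ|/2 = 279.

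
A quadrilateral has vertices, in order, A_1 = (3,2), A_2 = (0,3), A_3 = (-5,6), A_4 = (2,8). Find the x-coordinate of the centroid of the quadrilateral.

-1/18

Apply the shoelace formula. First the cross-terms c_i = x_i·y_{i+1} − x_{i+1}·y_i:
  9, 15, -52, -20  ⇒  2A = -48, A = -24.
Then Σ (x_i + x_{i+1})·c_i = 8, so x̄ = 8 / (6·(-24)) = -1/18.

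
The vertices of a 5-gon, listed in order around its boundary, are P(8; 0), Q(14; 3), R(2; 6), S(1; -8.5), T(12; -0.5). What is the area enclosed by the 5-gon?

Apply the shoelace (surveyor's) formula: 2A = Σ (x_i·y_{i+1} − x_{i+1}·y_i), indices taken mod 5.
P→Q: (8)(3) − (14)(0) = 24
Q→R: (14)(6) − (2)(3) = 78
R→S: (2)(-8.5) − (1)(6) = -23
S→T: (1)(-0.5) − (12)(-8.5) = 101.5
T→P: (12)(0) − (8)(-0.5) = 4
Σ = 184.5
Area = |Σ|/2 = 92.25.

92.25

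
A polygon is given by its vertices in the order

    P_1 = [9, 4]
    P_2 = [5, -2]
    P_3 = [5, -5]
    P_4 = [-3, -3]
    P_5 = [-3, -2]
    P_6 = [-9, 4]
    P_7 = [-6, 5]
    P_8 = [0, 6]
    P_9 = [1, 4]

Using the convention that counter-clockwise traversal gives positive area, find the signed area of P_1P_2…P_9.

-105.5

Cross-terms: -38, -15, -30, -3, -30, -21, -36, -6, -32  ⇒  Σ = -211
Signed area = Σ/2 = -105.5 (negative ⇒ clockwise traversal).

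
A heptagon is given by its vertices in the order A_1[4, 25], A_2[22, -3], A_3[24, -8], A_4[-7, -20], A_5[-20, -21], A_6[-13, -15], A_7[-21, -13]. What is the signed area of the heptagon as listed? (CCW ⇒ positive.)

Cross-terms: -562, -104, -536, -253, 27, -146, -473  ⇒  Σ = -2047
Signed area = Σ/2 = -1023.5 (negative ⇒ clockwise traversal).

-1023.5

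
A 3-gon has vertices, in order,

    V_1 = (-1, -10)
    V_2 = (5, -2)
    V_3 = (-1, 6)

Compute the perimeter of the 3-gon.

|V_1V_2| = √((6)² + (8)²) = √100 = 10
|V_2V_3| = √((-6)² + (8)²) = √100 = 10
|V_3V_1| = √((0)² + (-16)²) = √256 = 16
Perimeter = 10 + 10 + 16 = 36.

36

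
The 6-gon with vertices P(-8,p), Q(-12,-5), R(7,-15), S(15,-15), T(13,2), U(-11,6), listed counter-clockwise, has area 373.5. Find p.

Write out the shoelace sum; only the two edges meeting at P involve p:
2·Area = [((-11)·p − (-8)·6) + ((-8)·(-5) − (-12)·p)] + 660
       = 1·p + 748 = 747
⇒ p = -1.

-1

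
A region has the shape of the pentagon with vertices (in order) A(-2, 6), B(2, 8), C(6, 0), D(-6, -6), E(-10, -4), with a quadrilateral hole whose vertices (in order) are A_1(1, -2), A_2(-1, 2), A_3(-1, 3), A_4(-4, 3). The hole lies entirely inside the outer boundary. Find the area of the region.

Outer boundary:
Apply Gauss's area formula: 2A = Σ (x_i·y_{i+1} − x_{i+1}·y_i), indices taken mod 5.
Cross-terms: -28, -48, -36, -36, -68  ⇒  Σ = -216
Area = |Σ|/2 = 108.
Hole:
Apply the shoelace (surveyor's) formula: 2A = Σ (x_i·y_{i+1} − x_{i+1}·y_i), indices taken mod 4.
Cross-terms: 0, -1, 9, 5  ⇒  Σ = 13
Area = |Σ|/2 = 6.5.
Net area = 108 − 6.5 = 101.5.

101.5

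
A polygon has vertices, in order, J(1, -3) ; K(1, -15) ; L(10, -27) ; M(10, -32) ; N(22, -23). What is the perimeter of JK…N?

|JK| = √((0)² + (-12)²) = √144 = 12
|KL| = √((9)² + (-12)²) = √225 = 15
|LM| = √((0)² + (-5)²) = √25 = 5
|MN| = √((12)² + (9)²) = √225 = 15
|NJ| = √((-21)² + (20)²) = √841 = 29
Perimeter = 12 + 15 + 5 + 15 + 29 = 76.

76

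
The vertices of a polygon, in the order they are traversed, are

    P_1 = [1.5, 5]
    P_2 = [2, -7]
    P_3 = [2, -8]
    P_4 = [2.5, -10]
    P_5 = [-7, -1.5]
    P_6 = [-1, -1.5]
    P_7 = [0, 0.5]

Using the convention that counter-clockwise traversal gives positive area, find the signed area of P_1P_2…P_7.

-44.25

Cross-terms: -20.5, -2, 0, -73.75, 9, -0.5, -0.75  ⇒  Σ = -88.5
Signed area = Σ/2 = -44.25 (negative ⇒ clockwise traversal).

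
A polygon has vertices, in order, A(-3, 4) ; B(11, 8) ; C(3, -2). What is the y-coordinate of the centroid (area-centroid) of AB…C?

Apply the shoelace formula. First the cross-terms c_i = x_i·y_{i+1} − x_{i+1}·y_i:
  -68, -46, 6  ⇒  2A = -108, A = -54.
Then Σ (y_i + y_{i+1})·c_i = -1080, so ȳ = -1080 / (6·(-54)) = 10/3.

10/3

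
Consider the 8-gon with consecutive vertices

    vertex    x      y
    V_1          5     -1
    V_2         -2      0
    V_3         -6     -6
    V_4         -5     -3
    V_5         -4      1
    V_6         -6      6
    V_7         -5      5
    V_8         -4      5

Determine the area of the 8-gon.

Apply Gauss's area formula: 2A = Σ (x_i·y_{i+1} − x_{i+1}·y_i), indices taken mod 8.
V_1→V_2: (5)(0) − (-2)(-1) = -2
V_2→V_3: (-2)(-6) − (-6)(0) = 12
V_3→V_4: (-6)(-3) − (-5)(-6) = -12
V_4→V_5: (-5)(1) − (-4)(-3) = -17
V_5→V_6: (-4)(6) − (-6)(1) = -18
V_6→V_7: (-6)(5) − (-5)(6) = 0
V_7→V_8: (-5)(5) − (-4)(5) = -5
V_8→V_1: (-4)(-1) − (5)(5) = -21
Σ = -63
Area = |Σ|/2 = 31.5.

31.5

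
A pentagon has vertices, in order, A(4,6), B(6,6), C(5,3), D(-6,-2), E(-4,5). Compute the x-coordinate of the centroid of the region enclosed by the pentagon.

-20/49

Apply the shoelace formula. First the cross-terms c_i = x_i·y_{i+1} − x_{i+1}·y_i:
  -12, -12, 8, -38, -44  ⇒  2A = -98, A = -49.
Then Σ (x_i + x_{i+1})·c_i = 120, so x̄ = 120 / (6·(-49)) = -20/49.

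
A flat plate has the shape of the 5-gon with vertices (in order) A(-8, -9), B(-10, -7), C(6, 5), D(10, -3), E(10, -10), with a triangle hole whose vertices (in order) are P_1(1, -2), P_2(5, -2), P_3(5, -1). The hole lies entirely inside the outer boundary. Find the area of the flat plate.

Outer boundary:
Apply the shoelace formula: 2A = Σ (x_i·y_{i+1} − x_{i+1}·y_i), indices taken mod 5.
Σ = (-34) + (-8) + (-68) + (-70) + (-170) = -350
Area = |Σ|/2 = 175.
Hole:
P_1→P_2: (1)(-2) − (5)(-2) = 8
P_2→P_3: (5)(-1) − (5)(-2) = 5
P_3→P_1: (5)(-2) − (1)(-1) = -9
Σ = 4
Area = |Σ|/2 = 2.
Net area = 175 − 2 = 173.

173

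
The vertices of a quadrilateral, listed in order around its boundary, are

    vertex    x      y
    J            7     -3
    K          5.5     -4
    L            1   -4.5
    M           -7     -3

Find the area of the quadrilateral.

Apply the shoelace (surveyor's) formula: 2A = Σ (x_i·y_{i+1} − x_{i+1}·y_i), indices taken mod 4.
J→K: (7)(-4) − (5.5)(-3) = -11.5
K→L: (5.5)(-4.5) − (1)(-4) = -20.75
L→M: (1)(-3) − (-7)(-4.5) = -34.5
M→J: (-7)(-3) − (7)(-3) = 42
Σ = -24.75
Area = |Σ|/2 = 12.375.

12.375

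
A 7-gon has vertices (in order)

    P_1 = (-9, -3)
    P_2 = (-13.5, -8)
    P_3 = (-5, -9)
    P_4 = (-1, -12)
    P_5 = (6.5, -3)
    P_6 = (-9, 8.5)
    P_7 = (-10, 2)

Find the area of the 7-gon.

194.125

Apply the shoelace (surveyor's) formula: 2A = Σ (x_i·y_{i+1} − x_{i+1}·y_i), indices taken mod 7.
Σ = (31.5) + (81.5) + (51) + (81) + (28.25) + (67) + (48) = 388.25
Area = |Σ|/2 = 194.125.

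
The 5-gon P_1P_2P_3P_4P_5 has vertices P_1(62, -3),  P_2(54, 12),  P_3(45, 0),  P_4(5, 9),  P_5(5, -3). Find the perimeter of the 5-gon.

|P_1P_2| = √((-8)² + (15)²) = √289 = 17
|P_2P_3| = √((-9)² + (-12)²) = √225 = 15
|P_3P_4| = √((-40)² + (9)²) = √1681 = 41
|P_4P_5| = √((0)² + (-12)²) = √144 = 12
|P_5P_1| = √((57)² + (0)²) = √3249 = 57
Perimeter = 17 + 15 + 41 + 12 + 57 = 142.

142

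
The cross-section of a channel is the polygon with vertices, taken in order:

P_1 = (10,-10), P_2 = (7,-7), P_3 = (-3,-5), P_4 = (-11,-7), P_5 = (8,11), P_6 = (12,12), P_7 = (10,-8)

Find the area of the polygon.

Apply Gauss's area formula: 2A = Σ (x_i·y_{i+1} − x_{i+1}·y_i), indices taken mod 7.
Σ = (0) + (-56) + (-34) + (-65) + (-36) + (-216) + (-20) = -427
Area = |Σ|/2 = 213.5.

213.5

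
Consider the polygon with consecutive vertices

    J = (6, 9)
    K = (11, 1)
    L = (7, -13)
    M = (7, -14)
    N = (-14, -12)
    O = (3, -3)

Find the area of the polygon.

Cross-terms: -93, -150, -7, -280, 78, 45  ⇒  Σ = -407
Area = |Σ|/2 = 203.5.

203.5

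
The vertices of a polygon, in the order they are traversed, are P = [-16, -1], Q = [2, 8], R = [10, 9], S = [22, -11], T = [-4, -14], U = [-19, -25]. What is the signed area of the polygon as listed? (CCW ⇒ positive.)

-697.5

Apply Gauss's area formula: 2A = Σ (x_i·y_{i+1} − x_{i+1}·y_i), indices taken mod 6.
Cross-terms: -126, -62, -308, -352, -166, -381  ⇒  Σ = -1395
Signed area = Σ/2 = -697.5 (negative ⇒ clockwise traversal).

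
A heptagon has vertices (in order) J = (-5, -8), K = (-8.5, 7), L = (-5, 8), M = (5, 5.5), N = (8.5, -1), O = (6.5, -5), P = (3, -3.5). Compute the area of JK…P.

Apply the shoelace (surveyor's) formula: 2A = Σ (x_i·y_{i+1} − x_{i+1}·y_i), indices taken mod 7.
Σ = (-103) + (-33) + (-67.5) + (-51.75) + (-36) + (-7.75) + (-41.5) = -340.5
Area = |Σ|/2 = 170.25.

170.25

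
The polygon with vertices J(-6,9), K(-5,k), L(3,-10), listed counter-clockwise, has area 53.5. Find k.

Write out the shoelace sum; only the two edges meeting at K involve k:
2·Area = [((-6)·k − (-5)·9) + ((-5)·(-10) − 3·k)] + -33
       = -9·k + 62 = 107
⇒ k = -5.

-5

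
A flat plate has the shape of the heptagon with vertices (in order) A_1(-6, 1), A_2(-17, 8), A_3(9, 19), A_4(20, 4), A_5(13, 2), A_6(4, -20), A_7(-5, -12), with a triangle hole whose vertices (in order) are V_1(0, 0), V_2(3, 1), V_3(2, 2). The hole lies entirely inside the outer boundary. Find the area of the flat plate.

635.5

Outer boundary:
Apply the surveyor's formula: 2A = Σ (x_i·y_{i+1} − x_{i+1}·y_i), indices taken mod 7.
Σ = (-31) + (-395) + (-344) + (-12) + (-268) + (-148) + (-77) = -1275
Area = |Σ|/2 = 637.5.
Hole:
Σ = (0) + (4) + (0) = 4
Area = |Σ|/2 = 2.
Net area = 637.5 − 2 = 635.5.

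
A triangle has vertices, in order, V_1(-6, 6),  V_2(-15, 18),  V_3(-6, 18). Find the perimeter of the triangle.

36

|V_1V_2| = √((-9)² + (12)²) = √225 = 15
|V_2V_3| = √((9)² + (0)²) = √81 = 9
|V_3V_1| = √((0)² + (-12)²) = √144 = 12
Perimeter = 15 + 9 + 12 = 36.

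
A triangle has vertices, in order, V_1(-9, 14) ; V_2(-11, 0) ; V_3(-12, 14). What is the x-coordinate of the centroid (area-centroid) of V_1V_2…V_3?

Apply the surveyor's formula. First the cross-terms c_i = x_i·y_{i+1} − x_{i+1}·y_i:
  154, -154, -42  ⇒  2A = -42, A = -21.
Then Σ (x_i + x_{i+1})·c_i = 1344, so x̄ = 1344 / (6·(-21)) = -32/3.

-32/3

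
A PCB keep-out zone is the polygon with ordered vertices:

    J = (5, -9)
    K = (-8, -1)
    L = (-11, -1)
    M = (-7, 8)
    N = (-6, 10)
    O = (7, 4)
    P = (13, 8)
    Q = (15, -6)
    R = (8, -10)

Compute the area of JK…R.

Apply Gauss's area formula: 2A = Σ (x_i·y_{i+1} − x_{i+1}·y_i), indices taken mod 9.
Cross-terms: -77, -3, -95, -22, -94, 4, -198, -102, -22  ⇒  Σ = -609
Area = |Σ|/2 = 304.5.

304.5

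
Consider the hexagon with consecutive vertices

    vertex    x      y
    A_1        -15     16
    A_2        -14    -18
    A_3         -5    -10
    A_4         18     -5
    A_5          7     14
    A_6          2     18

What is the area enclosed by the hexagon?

Apply the shoelace formula: 2A = Σ (x_i·y_{i+1} − x_{i+1}·y_i), indices taken mod 6.
Cross-terms: 494, 50, 205, 287, 98, 302  ⇒  Σ = 1436
Area = |Σ|/2 = 718.

718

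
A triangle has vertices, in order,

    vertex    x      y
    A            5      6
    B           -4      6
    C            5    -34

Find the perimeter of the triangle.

|AB| = √((-9)² + (0)²) = √81 = 9
|BC| = √((9)² + (-40)²) = √1681 = 41
|CA| = √((0)² + (40)²) = √1600 = 40
Perimeter = 9 + 41 + 40 = 90.

90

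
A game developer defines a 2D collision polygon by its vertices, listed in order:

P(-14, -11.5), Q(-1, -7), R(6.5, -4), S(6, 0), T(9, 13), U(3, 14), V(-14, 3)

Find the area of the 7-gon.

Apply the shoelace (surveyor's) formula: 2A = Σ (x_i·y_{i+1} − x_{i+1}·y_i), indices taken mod 7.
Σ = (86.5) + (49.5) + (24) + (78) + (87) + (205) + (203) = 733
Area = |Σ|/2 = 366.5.

366.5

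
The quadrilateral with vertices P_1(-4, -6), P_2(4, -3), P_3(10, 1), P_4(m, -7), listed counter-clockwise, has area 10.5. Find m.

-7

The doubled signed area Σ (x_i y_{i+1} − x_{i+1} y_i) is linear in m.
With m=0 it equals -28; the coefficient of m is -7 (from the two edges through P_4).
So -7·m + -28 = 2·10.5 = 21 ⇒ m = -7.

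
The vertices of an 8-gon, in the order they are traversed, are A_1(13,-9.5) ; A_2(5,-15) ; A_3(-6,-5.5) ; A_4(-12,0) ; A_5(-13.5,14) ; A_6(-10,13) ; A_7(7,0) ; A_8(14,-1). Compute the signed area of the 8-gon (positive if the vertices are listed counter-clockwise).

-376.25

Apply the shoelace formula: 2A = Σ (x_i·y_{i+1} − x_{i+1}·y_i), indices taken mod 8.
Σ = (-147.5) + (-117.5) + (-66) + (-168) + (-35.5) + (-91) + (-7) + (-120) = -752.5
Signed area = Σ/2 = -376.25 (negative ⇒ clockwise traversal).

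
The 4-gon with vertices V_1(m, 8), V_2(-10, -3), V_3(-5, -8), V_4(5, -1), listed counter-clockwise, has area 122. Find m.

-7

Write out the shoelace sum; only the two edges meeting at V_1 involve m:
2·Area = [(5·8 − m·(-1)) + (m·(-3) − (-10)·8)] + 110
       = -2·m + 230 = 244
⇒ m = -7.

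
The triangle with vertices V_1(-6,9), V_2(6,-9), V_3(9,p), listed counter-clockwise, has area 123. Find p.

7

The doubled signed area Σ (x_i y_{i+1} − x_{i+1} y_i) is linear in p.
With p=0 it equals 162; the coefficient of p is 12 (from the two edges through V_3).
So 12·p + 162 = 2·123 = 246 ⇒ p = 7.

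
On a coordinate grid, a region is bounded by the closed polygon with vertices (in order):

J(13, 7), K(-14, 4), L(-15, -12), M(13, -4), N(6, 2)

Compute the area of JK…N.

330

Σ = (150) + (228) + (216) + (50) + (16) = 660
Area = |Σ|/2 = 330.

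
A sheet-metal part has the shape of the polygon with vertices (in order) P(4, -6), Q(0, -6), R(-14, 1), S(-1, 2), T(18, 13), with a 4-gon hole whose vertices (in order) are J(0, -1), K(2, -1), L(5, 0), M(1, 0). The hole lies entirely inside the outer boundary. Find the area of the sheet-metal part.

169

Outer boundary:
Apply Gauss's area formula: 2A = Σ (x_i·y_{i+1} − x_{i+1}·y_i), indices taken mod 5.
Σ = (-24) + (-84) + (-27) + (-49) + (-160) = -344
Area = |Σ|/2 = 172.
Hole:
Apply the shoelace formula: 2A = Σ (x_i·y_{i+1} − x_{i+1}·y_i), indices taken mod 4.
Σ = (2) + (5) + (0) + (-1) = 6
Area = |Σ|/2 = 3.
Net area = 172 − 3 = 169.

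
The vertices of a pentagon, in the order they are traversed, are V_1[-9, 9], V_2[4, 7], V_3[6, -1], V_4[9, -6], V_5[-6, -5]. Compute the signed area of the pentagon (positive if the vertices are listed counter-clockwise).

Apply the surveyor's formula: 2A = Σ (x_i·y_{i+1} − x_{i+1}·y_i), indices taken mod 5.
Cross-terms: -99, -46, -27, -81, -99  ⇒  Σ = -352
Signed area = Σ/2 = -176 (negative ⇒ clockwise traversal).

-176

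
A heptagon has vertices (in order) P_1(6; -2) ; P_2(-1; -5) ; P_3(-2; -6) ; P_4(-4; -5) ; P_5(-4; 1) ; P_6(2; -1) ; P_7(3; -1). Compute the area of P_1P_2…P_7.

Cross-terms: -32, -4, -14, -24, 2, 1, 0  ⇒  Σ = -71
Area = |Σ|/2 = 35.5.

35.5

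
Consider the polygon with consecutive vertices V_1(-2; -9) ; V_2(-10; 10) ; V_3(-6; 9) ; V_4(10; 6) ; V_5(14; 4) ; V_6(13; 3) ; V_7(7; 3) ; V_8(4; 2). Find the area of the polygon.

Apply the surveyor's formula: 2A = Σ (x_i·y_{i+1} − x_{i+1}·y_i), indices taken mod 8.
Cross-terms: -110, -30, -126, -44, -10, 18, 2, -32  ⇒  Σ = -332
Area = |Σ|/2 = 166.

166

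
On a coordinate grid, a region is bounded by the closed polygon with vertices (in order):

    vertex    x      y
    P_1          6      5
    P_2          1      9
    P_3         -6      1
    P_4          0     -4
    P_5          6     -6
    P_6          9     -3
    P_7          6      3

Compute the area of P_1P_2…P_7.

122.5

Apply the shoelace (surveyor's) formula: 2A = Σ (x_i·y_{i+1} − x_{i+1}·y_i), indices taken mod 7.
P_1→P_2: (6)(9) − (1)(5) = 49
P_2→P_3: (1)(1) − (-6)(9) = 55
P_3→P_4: (-6)(-4) − (0)(1) = 24
P_4→P_5: (0)(-6) − (6)(-4) = 24
P_5→P_6: (6)(-3) − (9)(-6) = 36
P_6→P_7: (9)(3) − (6)(-3) = 45
P_7→P_1: (6)(5) − (6)(3) = 12
Σ = 245
Area = |Σ|/2 = 122.5.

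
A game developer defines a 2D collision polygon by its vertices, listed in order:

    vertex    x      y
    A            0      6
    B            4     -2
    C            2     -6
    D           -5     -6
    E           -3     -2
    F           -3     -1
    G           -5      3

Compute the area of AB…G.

70.5

Apply the shoelace formula: 2A = Σ (x_i·y_{i+1} − x_{i+1}·y_i), indices taken mod 7.
Cross-terms: -24, -20, -42, -8, -3, -14, -30  ⇒  Σ = -141
Area = |Σ|/2 = 70.5.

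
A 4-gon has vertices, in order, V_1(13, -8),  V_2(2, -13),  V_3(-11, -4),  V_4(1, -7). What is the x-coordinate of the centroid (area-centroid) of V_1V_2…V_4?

146/105

Apply Gauss's area formula. First the cross-terms c_i = x_i·y_{i+1} − x_{i+1}·y_i:
  -153, -151, 81, 83  ⇒  2A = -140, A = -70.
Then Σ (x_i + x_{i+1})·c_i = -584, so x̄ = -584 / (6·(-70)) = 146/105.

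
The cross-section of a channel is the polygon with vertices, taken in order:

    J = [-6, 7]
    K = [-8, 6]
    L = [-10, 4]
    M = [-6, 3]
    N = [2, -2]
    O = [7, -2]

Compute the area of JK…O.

47.5

Apply the shoelace (surveyor's) formula: 2A = Σ (x_i·y_{i+1} − x_{i+1}·y_i), indices taken mod 6.
Σ = (20) + (28) + (-6) + (6) + (10) + (37) = 95
Area = |Σ|/2 = 47.5.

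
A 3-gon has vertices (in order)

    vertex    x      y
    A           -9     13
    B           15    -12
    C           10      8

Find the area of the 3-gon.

177.5

Apply Gauss's area formula: 2A = Σ (x_i·y_{i+1} − x_{i+1}·y_i), indices taken mod 3.
A→B: (-9)(-12) − (15)(13) = -87
B→C: (15)(8) − (10)(-12) = 240
C→A: (10)(13) − (-9)(8) = 202
Σ = 355
Area = |Σ|/2 = 177.5.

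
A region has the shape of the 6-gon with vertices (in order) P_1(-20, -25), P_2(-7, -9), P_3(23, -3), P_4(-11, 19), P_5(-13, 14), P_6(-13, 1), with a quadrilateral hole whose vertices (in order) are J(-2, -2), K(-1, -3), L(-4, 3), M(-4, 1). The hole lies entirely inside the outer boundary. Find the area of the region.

618.5

Outer boundary:
Apply the surveyor's formula: 2A = Σ (x_i·y_{i+1} − x_{i+1}·y_i), indices taken mod 6.
Cross-terms: 5, 228, 404, 93, 169, 345  ⇒  Σ = 1244
Area = |Σ|/2 = 622.
Hole:
Σ = (4) + (-15) + (8) + (10) = 7
Area = |Σ|/2 = 3.5.
Net area = 622 − 3.5 = 618.5.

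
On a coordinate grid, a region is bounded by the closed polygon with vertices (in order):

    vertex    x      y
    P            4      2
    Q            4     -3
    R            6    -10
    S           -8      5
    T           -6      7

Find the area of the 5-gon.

79

P→Q: (4)(-3) − (4)(2) = -20
Q→R: (4)(-10) − (6)(-3) = -22
R→S: (6)(5) − (-8)(-10) = -50
S→T: (-8)(7) − (-6)(5) = -26
T→P: (-6)(2) − (4)(7) = -40
Σ = -158
Area = |Σ|/2 = 79.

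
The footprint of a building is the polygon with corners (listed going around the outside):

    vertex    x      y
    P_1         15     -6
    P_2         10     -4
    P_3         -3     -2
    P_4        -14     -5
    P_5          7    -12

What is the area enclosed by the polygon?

148

Apply the shoelace formula: 2A = Σ (x_i·y_{i+1} − x_{i+1}·y_i), indices taken mod 5.
P_1→P_2: (15)(-4) − (10)(-6) = 0
P_2→P_3: (10)(-2) − (-3)(-4) = -32
P_3→P_4: (-3)(-5) − (-14)(-2) = -13
P_4→P_5: (-14)(-12) − (7)(-5) = 203
P_5→P_1: (7)(-6) − (15)(-12) = 138
Σ = 296
Area = |Σ|/2 = 148.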